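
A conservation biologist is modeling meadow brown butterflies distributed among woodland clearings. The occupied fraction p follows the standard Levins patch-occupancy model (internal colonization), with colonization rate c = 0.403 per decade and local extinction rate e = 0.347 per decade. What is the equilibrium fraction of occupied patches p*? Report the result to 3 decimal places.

0.139

Setting dp/dt = 0 and dividing through by p* gives c·(1−p*) = e.
So p* = 1 − e/c = 1 − 0.347/0.403 = 1 − 0.8610 = 0.1390.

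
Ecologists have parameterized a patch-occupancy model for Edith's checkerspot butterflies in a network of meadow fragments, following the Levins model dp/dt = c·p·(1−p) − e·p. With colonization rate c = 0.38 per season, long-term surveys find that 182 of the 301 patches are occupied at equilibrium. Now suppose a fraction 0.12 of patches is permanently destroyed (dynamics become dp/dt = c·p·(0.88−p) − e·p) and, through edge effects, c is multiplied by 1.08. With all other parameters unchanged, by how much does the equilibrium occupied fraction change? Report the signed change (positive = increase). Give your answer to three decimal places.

Observed p* = 182/301 = 0.60465.
Balance c(1−p*) = e gives e = 0.38×(1 − 0.60465) = 0.15023.
New p* = 0.88 − e/c = 0.88 − 0.15023/0.41040 = 0.51394.
Δp* = 0.51394 − 0.60465 = -0.09071.

-0.091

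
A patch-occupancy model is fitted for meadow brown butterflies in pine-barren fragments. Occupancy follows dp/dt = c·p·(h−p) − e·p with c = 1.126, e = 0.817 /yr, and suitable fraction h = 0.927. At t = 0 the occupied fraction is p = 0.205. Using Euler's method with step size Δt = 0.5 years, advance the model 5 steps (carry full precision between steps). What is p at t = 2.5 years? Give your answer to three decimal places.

0.203

Update rule: p ← p + [c·p·(h−p) − e·p]·Δt with Δt = 0.5.
p: 0.20500 → 0.20459  (Δp = -0.00041)
p: 0.20459 → 0.20422  (Δp = -0.00036)
p: 0.20422 → 0.20390  (Δp = -0.00032)
p: 0.20390 → 0.20362  (Δp = -0.00028)
p: 0.20362 → 0.20336  (Δp = -0.00025)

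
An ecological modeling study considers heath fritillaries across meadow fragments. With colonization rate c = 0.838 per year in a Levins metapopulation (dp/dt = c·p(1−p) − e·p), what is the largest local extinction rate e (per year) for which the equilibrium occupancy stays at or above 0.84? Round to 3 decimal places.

1 − e/c ≥ 0.84 ⇒ e ≤ c(1 − 0.84) = 0.838 × 0.1600.
e_max = 0.1341.

0.134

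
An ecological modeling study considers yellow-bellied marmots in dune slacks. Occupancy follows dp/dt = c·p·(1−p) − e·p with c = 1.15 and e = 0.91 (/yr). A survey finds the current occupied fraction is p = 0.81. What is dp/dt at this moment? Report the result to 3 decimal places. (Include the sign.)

-0.560

Colonization term: c·p·(1−p) = 1.15×0.81×0.1900 = 0.17698.
Extinction term: e·p = 0.73710.
dp/dt = 0.17698 − 0.73710 = -0.56012.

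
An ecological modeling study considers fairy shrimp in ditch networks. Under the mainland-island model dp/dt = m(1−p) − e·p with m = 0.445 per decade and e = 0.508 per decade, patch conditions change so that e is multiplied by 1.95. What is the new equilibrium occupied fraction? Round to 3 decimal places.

Before: p* = 0.445/(0.445+0.508) = 0.4669.
After: m = 0.445, e = 0.9906; p* = 0.445/1.4356 = 0.3100.

0.310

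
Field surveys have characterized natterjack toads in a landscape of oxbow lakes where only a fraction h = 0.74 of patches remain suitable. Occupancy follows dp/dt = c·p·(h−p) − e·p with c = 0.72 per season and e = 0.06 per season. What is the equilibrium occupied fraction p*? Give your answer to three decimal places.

0.657

Setting dp/dt = 0 and dividing by p* gives c·(h−p*) = e.
So p* = h − e/c = 0.74 − 0.06/0.72 = 0.74 − 0.0833 = 0.6567.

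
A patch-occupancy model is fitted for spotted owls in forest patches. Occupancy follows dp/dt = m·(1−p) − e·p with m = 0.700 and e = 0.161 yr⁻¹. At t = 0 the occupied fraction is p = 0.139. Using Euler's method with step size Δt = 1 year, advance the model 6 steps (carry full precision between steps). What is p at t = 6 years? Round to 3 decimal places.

Update rule: p ← p + [m·(1−p) − e·p]·Δt with Δt = 1.
  1  |  dp/dt·Δt = +0.580321  |  p_1 = 0.719321
  2  |  dp/dt·Δt = +0.080665  |  p_2 = 0.799986
  3  |  dp/dt·Δt = +0.011212  |  p_3 = 0.811198
  4  |  dp/dt·Δt = +0.001559  |  p_4 = 0.812757
  5  |  dp/dt·Δt = +0.000217  |  p_5 = 0.812973
  6  |  dp/dt·Δt = +0.000030  |  p_6 = 0.813003

0.813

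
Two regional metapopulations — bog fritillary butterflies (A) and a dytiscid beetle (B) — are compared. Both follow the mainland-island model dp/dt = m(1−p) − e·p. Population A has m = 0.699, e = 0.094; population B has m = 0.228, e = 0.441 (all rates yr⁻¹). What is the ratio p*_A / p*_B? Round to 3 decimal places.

2.586

A: p*_A = m/(m+e) = 0.699/0.7930 = 0.8815.
B: p*_B = 0.228/0.6690 = 0.3408.
p*_A / p*_B = 0.8815/0.3408 = 2.5864.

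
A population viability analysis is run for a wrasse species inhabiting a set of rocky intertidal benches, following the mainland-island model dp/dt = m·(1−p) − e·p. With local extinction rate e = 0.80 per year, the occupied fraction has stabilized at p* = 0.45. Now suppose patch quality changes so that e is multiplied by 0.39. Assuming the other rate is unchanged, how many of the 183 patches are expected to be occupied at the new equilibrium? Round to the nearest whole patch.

Balance m(1−p*) = e·p* gives m = e·p*/(1−p*) = 0.80×0.45000/0.55000 = 0.65455.
New p* = m/(m+e) = 0.65455/(0.65455+0.31200) = 0.67720.
Expected occupied = 183 × 0.67720 = 123.93 ≈ 124.

124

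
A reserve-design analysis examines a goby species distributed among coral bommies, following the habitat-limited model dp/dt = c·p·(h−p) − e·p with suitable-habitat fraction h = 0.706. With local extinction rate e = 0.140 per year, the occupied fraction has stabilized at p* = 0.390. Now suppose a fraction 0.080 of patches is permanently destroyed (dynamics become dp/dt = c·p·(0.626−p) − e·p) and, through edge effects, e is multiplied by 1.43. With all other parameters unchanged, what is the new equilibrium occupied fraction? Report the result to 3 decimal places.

0.174

Balance c(h−p*) = e gives c = e/(0.706 − 0.39000) = 0.140/0.31600 = 0.44304.
New p* = 0.626 − e/c = 0.626 − 0.20020/0.44304 = 0.17412.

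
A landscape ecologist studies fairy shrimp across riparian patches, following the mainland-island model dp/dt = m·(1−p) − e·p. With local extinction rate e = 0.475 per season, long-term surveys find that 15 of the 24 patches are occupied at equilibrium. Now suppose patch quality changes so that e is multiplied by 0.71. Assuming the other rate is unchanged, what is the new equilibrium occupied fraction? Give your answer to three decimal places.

0.701

Observed p* = 15/24 = 0.62500.
Balance m(1−p*) = e·p* gives m = e·p*/(1−p*) = 0.475×0.62500/0.37500 = 0.79167.
New p* = m/(m+e) = 0.79167/(0.79167+0.33725) = 0.70126.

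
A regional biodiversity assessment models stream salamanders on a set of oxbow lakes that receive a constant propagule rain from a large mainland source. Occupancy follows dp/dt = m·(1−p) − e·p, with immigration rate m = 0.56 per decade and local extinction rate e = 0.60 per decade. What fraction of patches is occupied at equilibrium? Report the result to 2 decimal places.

0.48

Setting dp/dt = 0: m − m·p* = e·p*, so m = (m+e)·p*.
p* = m/(m+e) = 0.56/(0.56+0.60) = 0.56/1.1600 = 0.4828.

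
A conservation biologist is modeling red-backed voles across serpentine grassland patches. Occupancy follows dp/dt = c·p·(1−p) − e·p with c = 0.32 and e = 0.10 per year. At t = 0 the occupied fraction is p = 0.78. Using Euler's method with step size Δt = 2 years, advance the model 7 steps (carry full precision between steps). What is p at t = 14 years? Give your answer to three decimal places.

Update rule: p ← p + [c·p·(1−p) − e·p]·Δt with Δt = 2.
t = 2: p = 0.78000 + (-0.04618) = 0.73382
t = 4: p = 0.73382 + (-0.02176) = 0.71207
t = 6: p = 0.71207 + (-0.01120) = 0.70087
t = 8: p = 0.70087 + (-0.00600) = 0.69487
t = 10: p = 0.69487 + (-0.00328) = 0.69159
t = 12: p = 0.69159 + (-0.00181) = 0.68978
t = 14: p = 0.68978 + (-0.00101) = 0.68877

0.689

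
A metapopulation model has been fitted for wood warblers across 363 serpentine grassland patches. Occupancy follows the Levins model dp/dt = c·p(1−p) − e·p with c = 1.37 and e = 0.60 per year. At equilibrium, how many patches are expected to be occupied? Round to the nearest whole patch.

204

p* = 1 − e/c = 1 − 0.60/1.37 = 0.5620.
Expected occupied patches = N × p* = 363 × 0.5620 = 204.02 ≈ 204.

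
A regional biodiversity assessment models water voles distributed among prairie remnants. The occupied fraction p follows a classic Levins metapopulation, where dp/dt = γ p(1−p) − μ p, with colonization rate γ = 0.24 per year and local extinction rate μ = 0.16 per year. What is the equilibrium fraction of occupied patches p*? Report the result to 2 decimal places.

At equilibrium, colonization balances extinction: γ·p*·(1−p*) = μ·p*.
So p* = 1 − μ/γ = 1 − 0.16/0.24 = 1 − 0.6667 = 0.3333.

0.33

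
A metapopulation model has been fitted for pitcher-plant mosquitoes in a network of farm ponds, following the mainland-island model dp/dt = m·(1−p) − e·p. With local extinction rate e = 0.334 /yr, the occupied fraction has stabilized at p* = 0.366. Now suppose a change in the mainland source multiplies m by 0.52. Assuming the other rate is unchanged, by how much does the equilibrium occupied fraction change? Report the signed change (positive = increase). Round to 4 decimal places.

Balance m(1−p*) = e·p* gives m = e·p*/(1−p*) = 0.334×0.36600/0.63400 = 0.19281.
New p* = m/(m+e) = 0.10026/(0.10026+0.33400) = 0.23088.
Δp* = 0.23088 − 0.36600 = -0.13512.

-0.1351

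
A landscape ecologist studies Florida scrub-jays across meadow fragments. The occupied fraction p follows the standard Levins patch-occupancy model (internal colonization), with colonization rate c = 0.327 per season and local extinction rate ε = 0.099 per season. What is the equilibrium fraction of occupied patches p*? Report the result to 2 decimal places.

Setting dp/dt = 0 and dividing through by p* gives c·(1−p*) = ε.
So p* = 1 − ε/c = 1 − 0.099/0.327 = 1 − 0.3028 = 0.6972.

0.70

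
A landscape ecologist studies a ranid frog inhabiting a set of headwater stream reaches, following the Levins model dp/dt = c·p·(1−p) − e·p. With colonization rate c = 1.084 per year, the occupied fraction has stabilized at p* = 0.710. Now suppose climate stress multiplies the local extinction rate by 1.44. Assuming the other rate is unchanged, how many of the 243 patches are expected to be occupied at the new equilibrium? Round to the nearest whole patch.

142

Balance c(1−p*) = e gives e = 1.084×(1 − 0.71000) = 0.31436.
New p* = 1 − e/c = 1 − 0.45268/1.08400 = 0.58240.
Expected occupied = 243 × 0.58240 = 141.52 ≈ 142.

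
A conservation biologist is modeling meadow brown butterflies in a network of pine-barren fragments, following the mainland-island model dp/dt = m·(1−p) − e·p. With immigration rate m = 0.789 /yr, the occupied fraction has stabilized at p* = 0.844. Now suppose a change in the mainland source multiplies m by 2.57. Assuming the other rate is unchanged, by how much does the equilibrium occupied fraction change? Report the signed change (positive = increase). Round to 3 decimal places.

0.089

Balance m(1−p*) = e·p* gives e = m(1−p*)/p* = 0.789×0.15600/0.84400 = 0.14583.
New p* = m/(m+e) = 2.02773/(2.02773+0.14583) = 0.93291.
Δp* = 0.93291 − 0.84400 = +0.08891.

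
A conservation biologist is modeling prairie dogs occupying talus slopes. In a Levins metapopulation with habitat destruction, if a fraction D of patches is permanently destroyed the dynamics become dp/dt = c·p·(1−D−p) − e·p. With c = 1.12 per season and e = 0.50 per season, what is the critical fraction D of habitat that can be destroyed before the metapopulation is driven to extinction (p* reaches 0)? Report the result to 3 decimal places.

The nontrivial equilibrium is p* = (1−D) − e/c; extinction occurs when this hits zero.
So D_crit = 1 − e/c = 1 − 0.50/1.12 = 1 − 0.4464 = 0.5536.
Note this equals the original equilibrium occupancy — the Levins extinction-debt result.

0.554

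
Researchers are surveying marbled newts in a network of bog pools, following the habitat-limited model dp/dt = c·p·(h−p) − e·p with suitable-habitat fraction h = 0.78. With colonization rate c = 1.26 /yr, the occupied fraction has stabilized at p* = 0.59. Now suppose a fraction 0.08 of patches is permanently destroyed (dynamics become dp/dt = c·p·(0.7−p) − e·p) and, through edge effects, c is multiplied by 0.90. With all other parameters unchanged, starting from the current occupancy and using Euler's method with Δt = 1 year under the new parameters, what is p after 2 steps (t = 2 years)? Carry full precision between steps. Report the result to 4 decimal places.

0.5025

Balance c(h−p*) = e gives e = 1.26×(0.78 − 0.59000) = 0.23940.
Starting from p₀ = 0.59000; update p ← p + (dp/dt)·Δt with the new parameters.
step 1: Δp = -0.06765, p = 0.52235
step 2: Δp = -0.01982, p = 0.50253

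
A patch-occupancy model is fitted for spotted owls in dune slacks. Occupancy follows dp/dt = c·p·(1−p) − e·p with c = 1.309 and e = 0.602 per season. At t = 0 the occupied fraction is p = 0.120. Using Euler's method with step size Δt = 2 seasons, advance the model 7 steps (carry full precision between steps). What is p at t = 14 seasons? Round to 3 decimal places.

Update rule: p ← p + [c·p·(1−p) − e·p]·Δt with Δt = 2.
t = 2: p = 0.12000 + (+0.13198) = 0.25198
t = 4: p = 0.25198 + (+0.19007) = 0.44205
t = 6: p = 0.44205 + (+0.11348) = 0.55553
t = 8: p = 0.55553 + (-0.02243) = 0.53310
t = 10: p = 0.53310 + (+0.00978) = 0.54288
t = 12: p = 0.54288 + (-0.00394) = 0.53894
t = 14: p = 0.53894 + (+0.00165) = 0.54059

0.541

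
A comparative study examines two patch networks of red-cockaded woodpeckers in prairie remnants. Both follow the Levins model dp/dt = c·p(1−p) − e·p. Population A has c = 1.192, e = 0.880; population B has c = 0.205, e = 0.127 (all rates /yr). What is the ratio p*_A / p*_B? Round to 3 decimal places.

0.688

A: p*_A = 1 − 0.880/1.192 = 0.2617.
B: p*_B = 1 − 0.127/0.205 = 0.3805.
p*_A / p*_B = 0.2617/0.3805 = 0.6879.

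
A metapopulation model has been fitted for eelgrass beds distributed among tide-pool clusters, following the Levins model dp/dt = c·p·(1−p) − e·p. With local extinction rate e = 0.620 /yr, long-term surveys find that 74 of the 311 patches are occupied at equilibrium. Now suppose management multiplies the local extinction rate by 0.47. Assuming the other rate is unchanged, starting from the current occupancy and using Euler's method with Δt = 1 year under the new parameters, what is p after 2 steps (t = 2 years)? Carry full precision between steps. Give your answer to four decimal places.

Observed p* = 74/311 = 0.23794.
Balance c(1−p*) = e gives c = e/(1 − 0.23794) = 0.620/0.76206 = 0.81359.
Starting from p₀ = 0.23794; update p ← p + (dp/dt)·Δt with the new parameters.
step 1: Δp = +0.07819, p = 0.31613
step 2: Δp = +0.08377, p = 0.39990

0.3999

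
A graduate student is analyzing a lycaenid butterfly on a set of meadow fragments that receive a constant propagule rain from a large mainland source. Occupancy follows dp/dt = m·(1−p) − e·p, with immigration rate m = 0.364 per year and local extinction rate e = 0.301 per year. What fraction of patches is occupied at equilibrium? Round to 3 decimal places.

At equilibrium the propagule rain into empty patches balances local extinction: m(1−p*) = e·p*.
p* = m/(m+e) = 0.364/(0.364+0.301) = 0.364/0.6650 = 0.5474.

0.547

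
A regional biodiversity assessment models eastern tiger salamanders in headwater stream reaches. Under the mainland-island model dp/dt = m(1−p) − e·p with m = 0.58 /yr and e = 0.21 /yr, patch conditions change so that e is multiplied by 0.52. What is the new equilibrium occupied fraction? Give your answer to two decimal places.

0.84

Before: p* = 0.58/(0.58+0.21) = 0.7342.
After: m = 0.58, e = 0.1092; p* = 0.58/0.6892 = 0.8416.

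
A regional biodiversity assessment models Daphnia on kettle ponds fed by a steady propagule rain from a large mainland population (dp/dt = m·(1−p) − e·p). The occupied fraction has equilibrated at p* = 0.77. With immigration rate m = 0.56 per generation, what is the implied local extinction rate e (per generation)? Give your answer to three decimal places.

0.167

At equilibrium m(1−p*) = e·p*, so e = m(1−p*)/p*.
e = 0.56 × 0.2300 / 0.77 = 0.1673.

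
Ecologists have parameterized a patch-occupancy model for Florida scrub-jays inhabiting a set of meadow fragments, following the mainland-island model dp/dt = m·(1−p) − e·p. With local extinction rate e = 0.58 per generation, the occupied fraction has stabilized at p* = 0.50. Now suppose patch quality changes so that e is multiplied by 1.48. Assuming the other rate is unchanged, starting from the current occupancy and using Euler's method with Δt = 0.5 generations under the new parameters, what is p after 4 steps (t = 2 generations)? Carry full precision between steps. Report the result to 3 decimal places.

0.404

Balance m(1−p*) = e·p* gives m = e·p*/(1−p*) = 0.58×0.50000/0.50000 = 0.58000.
Starting from p₀ = 0.50000; update p ← p + (dp/dt)·Δt with the new parameters.
  1  |  dp/dt·Δt = -0.069600  |  p_1 = 0.430400
  2  |  dp/dt·Δt = -0.019544  |  p_2 = 0.410856
  3  |  dp/dt·Δt = -0.005488  |  p_3 = 0.405368
  4  |  dp/dt·Δt = -0.001541  |  p_4 = 0.403827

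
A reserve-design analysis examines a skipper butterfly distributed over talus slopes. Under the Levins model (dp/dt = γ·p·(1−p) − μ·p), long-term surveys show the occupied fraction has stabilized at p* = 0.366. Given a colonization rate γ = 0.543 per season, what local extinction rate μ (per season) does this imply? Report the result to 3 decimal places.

0.344

At equilibrium γ(1−p*) = μ.
μ = 0.543 × (1 − 0.366) = 0.543 × 0.6340 = 0.3443.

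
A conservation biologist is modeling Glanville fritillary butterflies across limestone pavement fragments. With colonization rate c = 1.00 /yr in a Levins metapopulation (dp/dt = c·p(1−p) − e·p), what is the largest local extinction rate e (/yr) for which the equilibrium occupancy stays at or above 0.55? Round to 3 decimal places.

0.450

1 − e/c ≥ 0.55 ⇒ e ≤ c(1 − 0.55) = 1.00 × 0.4500.
e_max = 0.4500.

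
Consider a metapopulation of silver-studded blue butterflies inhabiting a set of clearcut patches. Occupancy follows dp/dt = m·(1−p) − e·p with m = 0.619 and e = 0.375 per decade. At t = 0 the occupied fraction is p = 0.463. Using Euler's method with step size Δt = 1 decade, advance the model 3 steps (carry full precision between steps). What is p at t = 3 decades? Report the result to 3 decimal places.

Update rule: p ← p + [m·(1−p) − e·p]·Δt with Δt = 1.
t = 1: p = 0.46300 + (+0.15878) = 0.62178
t = 2: p = 0.62178 + (+0.00095) = 0.62273
t = 3: p = 0.62273 + (+0.00001) = 0.62274

0.623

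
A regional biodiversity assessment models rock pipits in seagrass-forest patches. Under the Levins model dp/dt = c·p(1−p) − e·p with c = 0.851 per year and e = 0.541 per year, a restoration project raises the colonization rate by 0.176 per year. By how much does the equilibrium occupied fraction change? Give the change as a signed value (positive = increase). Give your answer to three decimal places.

0.109

Before: p* = 1 − 0.541/0.851 = 0.3643.
After the change, c = 1.027, e = 0.541, so p* = 1 − 0.541/1.027 = 0.4732.
Δp* = 0.4732 − 0.3643 = +0.1089.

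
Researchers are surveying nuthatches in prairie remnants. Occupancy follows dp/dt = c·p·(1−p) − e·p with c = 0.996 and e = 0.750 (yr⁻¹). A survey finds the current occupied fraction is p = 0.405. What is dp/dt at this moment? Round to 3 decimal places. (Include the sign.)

-0.064

Colonization term: c·p·(1−p) = 0.996×0.405×0.5950 = 0.24001.
Extinction term: e·p = 0.30375.
dp/dt = 0.24001 − 0.30375 = -0.06374.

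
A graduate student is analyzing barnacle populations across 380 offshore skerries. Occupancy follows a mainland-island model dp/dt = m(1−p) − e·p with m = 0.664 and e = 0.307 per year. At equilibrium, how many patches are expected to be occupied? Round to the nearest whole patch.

p* = m/(m+e) = 0.664/0.9710 = 0.6838.
Expected occupied patches = N × p* = 380 × 0.6838 = 259.86 ≈ 260.

260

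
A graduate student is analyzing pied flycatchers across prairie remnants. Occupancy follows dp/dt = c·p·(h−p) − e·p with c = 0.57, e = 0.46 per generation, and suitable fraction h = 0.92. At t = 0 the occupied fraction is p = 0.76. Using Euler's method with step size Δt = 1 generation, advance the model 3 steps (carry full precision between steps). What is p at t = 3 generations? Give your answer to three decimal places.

Update rule: p ← p + [c·p·(h−p) − e·p]·Δt with Δt = 1.
  1  |  dp/dt·Δt = -0.280288  |  p_1 = 0.479712
  2  |  dp/dt·Δt = -0.100277  |  p_2 = 0.379435
  3  |  dp/dt·Δt = -0.057628  |  p_3 = 0.321807

0.322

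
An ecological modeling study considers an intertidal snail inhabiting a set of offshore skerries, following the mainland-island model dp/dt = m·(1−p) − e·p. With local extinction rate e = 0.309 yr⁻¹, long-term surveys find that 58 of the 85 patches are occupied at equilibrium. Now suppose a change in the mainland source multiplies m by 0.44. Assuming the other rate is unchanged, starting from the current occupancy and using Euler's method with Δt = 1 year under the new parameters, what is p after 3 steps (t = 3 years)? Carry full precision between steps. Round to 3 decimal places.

0.498

Observed p* = 58/85 = 0.68235.
Balance m(1−p*) = e·p* gives m = e·p*/(1−p*) = 0.309×0.68235/0.31765 = 0.66378.
Starting from p₀ = 0.68235; update p ← p + (dp/dt)·Δt with the new parameters.
  1  |  dp/dt·Δt = -0.118074  |  p_1 = 0.564279
  2  |  dp/dt·Δt = -0.047104  |  p_2 = 0.517174
  3  |  dp/dt·Δt = -0.018792  |  p_3 = 0.498383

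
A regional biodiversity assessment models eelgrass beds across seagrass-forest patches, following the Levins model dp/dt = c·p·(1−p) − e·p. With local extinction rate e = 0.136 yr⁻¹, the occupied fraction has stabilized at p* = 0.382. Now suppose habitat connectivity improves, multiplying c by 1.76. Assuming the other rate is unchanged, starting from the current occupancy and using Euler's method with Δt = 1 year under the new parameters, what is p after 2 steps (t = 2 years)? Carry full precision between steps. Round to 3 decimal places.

0.459

Balance c(1−p*) = e gives c = e/(1 − 0.38200) = 0.136/0.61800 = 0.22006.
Starting from p₀ = 0.38200; update p ← p + (dp/dt)·Δt with the new parameters.
t = 1: p = 0.38200 + (+0.03948) = 0.42148
t = 2: p = 0.42148 + (+0.03712) = 0.45860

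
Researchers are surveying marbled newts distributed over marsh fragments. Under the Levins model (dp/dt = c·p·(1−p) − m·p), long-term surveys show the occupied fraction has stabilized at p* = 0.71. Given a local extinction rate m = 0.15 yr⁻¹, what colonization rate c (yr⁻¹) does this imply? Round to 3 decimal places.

At equilibrium c(1−p*) = m, so c = m/(1−p*).
c = 0.15/(1 − 0.71) = 0.15/0.2900 = 0.5172.

0.517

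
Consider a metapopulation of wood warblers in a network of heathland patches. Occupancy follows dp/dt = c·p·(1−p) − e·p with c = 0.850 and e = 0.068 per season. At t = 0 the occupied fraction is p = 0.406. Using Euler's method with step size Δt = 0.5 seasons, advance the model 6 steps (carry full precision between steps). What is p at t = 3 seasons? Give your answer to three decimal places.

Update rule: p ← p + [c·p·(1−p) − e·p]·Δt with Δt = 0.5.
p: 0.40600 → 0.49469  (Δp = +0.08869)
p: 0.49469 → 0.58411  (Δp = +0.08942)
p: 0.58411 → 0.66749  (Δp = +0.08338)
p: 0.66749 → 0.73913  (Δp = +0.07163)
p: 0.73913 → 0.79594  (Δp = +0.05682)
p: 0.79594 → 0.83791  (Δp = +0.04197)

0.838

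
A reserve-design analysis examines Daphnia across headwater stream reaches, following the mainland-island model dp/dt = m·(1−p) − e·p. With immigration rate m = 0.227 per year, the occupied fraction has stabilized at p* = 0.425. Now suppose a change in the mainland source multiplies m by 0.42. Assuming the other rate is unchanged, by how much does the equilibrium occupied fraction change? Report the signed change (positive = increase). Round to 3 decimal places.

-0.188

Balance m(1−p*) = e·p* gives e = m(1−p*)/p* = 0.227×0.57500/0.42500 = 0.30712.
New p* = m/(m+e) = 0.09534/(0.09534+0.30712) = 0.23689.
Δp* = 0.23689 − 0.42500 = -0.18811.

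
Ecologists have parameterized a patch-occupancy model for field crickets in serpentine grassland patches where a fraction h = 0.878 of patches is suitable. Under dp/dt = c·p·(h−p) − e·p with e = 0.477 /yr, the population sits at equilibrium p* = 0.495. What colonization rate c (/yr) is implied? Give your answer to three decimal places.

At equilibrium c(h−p*) = e, so c = e/(h−p*).
c = 0.477/(0.878 − 0.495) = 0.477/0.3830 = 1.2454.

1.245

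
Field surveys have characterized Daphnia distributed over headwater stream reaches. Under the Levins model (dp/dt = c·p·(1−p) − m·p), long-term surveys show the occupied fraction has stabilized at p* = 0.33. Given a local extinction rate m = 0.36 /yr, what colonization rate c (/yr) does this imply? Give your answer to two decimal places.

At equilibrium c(1−p*) = m, so c = m/(1−p*).
c = 0.36/(1 − 0.33) = 0.36/0.6700 = 0.5373.

0.54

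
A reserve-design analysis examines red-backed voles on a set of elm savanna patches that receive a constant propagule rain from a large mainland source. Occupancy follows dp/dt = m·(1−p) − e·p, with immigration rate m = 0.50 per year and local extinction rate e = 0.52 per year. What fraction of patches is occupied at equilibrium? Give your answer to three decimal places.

0.490

Setting dp/dt = 0: m − m·p* = e·p*, so m = (m+e)·p*.
p* = m/(m+e) = 0.50/(0.50+0.52) = 0.50/1.0200 = 0.4902.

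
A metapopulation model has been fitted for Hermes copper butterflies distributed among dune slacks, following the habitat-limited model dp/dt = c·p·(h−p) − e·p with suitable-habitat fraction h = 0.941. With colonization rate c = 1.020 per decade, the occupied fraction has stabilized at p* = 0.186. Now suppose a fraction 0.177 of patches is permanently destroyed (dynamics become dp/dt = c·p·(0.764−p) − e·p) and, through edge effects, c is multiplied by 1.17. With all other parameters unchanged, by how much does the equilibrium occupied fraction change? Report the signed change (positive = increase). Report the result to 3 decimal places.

-0.067

Balance c(h−p*) = e gives e = 1.020×(0.941 − 0.18600) = 0.77010.
New p* = 0.764 − e/c = 0.764 − 0.77010/1.19340 = 0.11870.
Δp* = 0.11870 − 0.18600 = -0.06730.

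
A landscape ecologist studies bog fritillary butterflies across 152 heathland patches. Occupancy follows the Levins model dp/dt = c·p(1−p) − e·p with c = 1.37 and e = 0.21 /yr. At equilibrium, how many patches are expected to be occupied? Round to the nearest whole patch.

p* = 1 − e/c = 1 − 0.21/1.37 = 0.8467.
Expected occupied patches = N × p* = 152 × 0.8467 = 128.70 ≈ 129.

129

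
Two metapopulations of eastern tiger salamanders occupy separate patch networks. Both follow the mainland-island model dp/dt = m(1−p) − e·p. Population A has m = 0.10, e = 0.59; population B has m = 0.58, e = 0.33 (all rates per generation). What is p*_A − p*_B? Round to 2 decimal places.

A: p*_A = m/(m+e) = 0.10/0.6900 = 0.1449.
B: p*_B = 0.58/0.9100 = 0.6374.
p*_A − p*_B = 0.1449 − 0.6374 = -0.4924.

-0.49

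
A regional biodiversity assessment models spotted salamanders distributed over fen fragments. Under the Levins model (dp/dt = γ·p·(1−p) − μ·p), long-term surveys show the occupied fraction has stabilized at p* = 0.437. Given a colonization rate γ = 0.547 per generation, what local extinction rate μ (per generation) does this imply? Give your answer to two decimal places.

0.31

At equilibrium γ(1−p*) = μ.
μ = 0.547 × (1 − 0.437) = 0.547 × 0.5630 = 0.3080.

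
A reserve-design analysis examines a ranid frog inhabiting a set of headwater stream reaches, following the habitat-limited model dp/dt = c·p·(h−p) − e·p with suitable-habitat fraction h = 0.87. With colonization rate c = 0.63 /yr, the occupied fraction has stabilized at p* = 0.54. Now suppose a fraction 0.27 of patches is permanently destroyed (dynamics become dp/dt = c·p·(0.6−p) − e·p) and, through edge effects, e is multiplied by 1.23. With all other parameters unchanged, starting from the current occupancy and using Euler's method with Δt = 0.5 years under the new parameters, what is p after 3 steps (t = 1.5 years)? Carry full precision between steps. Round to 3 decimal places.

0.404

Balance c(h−p*) = e gives e = 0.63×(0.87 − 0.54000) = 0.20790.
Starting from p₀ = 0.54000; update p ← p + (dp/dt)·Δt with the new parameters.
t = 0.5: p = 0.54000 + (-0.05884) = 0.48116
t = 1: p = 0.48116 + (-0.04351) = 0.43765
t = 1.5: p = 0.43765 + (-0.03358) = 0.40408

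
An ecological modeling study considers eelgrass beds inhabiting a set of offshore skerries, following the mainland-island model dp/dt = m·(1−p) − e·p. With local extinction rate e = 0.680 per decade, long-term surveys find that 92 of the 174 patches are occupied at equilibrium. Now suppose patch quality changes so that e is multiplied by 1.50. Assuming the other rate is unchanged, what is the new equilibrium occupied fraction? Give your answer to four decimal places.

0.4279

Observed p* = 92/174 = 0.52874.
Balance m(1−p*) = e·p* gives m = e·p*/(1−p*) = 0.680×0.52874/0.47126 = 0.76294.
New p* = m/(m+e) = 0.76294/(0.76294+1.02000) = 0.42791.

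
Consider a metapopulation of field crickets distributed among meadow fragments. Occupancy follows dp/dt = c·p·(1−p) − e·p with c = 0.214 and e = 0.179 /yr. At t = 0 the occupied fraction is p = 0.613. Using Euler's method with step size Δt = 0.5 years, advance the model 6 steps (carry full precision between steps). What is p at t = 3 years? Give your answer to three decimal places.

Update rule: p ← p + [c·p·(1−p) − e·p]·Δt with Δt = 0.5.
  1  |  dp/dt·Δt = -0.029480  |  p_1 = 0.583520
  2  |  dp/dt·Δt = -0.026221  |  p_2 = 0.557299
  3  |  dp/dt·Δt = -0.023480  |  p_3 = 0.533819
  4  |  dp/dt·Δt = -0.021149  |  p_4 = 0.512670
  5  |  dp/dt·Δt = -0.019151  |  p_5 = 0.493519
  6  |  dp/dt·Δt = -0.017424  |  p_6 = 0.476094

0.476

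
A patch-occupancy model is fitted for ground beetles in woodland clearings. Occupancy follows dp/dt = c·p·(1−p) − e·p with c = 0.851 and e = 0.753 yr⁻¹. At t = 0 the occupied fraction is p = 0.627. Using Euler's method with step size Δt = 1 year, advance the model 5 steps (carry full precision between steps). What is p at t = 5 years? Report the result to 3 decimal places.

Update rule: p ← p + [c·p·(1−p) − e·p]·Δt with Δt = 1.
p: 0.62700 → 0.35389  (Δp = -0.27311)
p: 0.35389 → 0.28200  (Δp = -0.07190)
p: 0.28200 → 0.24196  (Δp = -0.04004)
p: 0.24196 → 0.21585  (Δp = -0.02611)
p: 0.21585 → 0.19735  (Δp = -0.01850)

0.197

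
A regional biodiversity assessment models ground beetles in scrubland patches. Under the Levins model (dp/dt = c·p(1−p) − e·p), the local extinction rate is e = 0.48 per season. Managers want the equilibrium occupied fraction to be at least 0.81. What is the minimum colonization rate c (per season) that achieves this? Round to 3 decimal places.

p* = 1 − e/c ≥ 0.81 requires e/c ≤ 0.1900, i.e. c ≥ e/0.1900.
c_min = 0.48/0.1900 = 2.5263.

2.526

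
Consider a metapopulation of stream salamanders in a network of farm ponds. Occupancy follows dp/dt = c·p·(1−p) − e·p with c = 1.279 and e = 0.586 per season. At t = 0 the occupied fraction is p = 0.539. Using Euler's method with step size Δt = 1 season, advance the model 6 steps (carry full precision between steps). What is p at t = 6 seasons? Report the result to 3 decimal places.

0.542

Update rule: p ← p + [c·p·(1−p) − e·p]·Δt with Δt = 1.
t = 1: p = 0.53900 + (+0.00195) = 0.54095
t = 2: p = 0.54095 + (+0.00061) = 0.54156
t = 3: p = 0.54156 + (+0.00019) = 0.54175
t = 4: p = 0.54175 + (+0.00006) = 0.54180
t = 5: p = 0.54180 + (+0.00002) = 0.54182
t = 6: p = 0.54182 + (+0.00001) = 0.54183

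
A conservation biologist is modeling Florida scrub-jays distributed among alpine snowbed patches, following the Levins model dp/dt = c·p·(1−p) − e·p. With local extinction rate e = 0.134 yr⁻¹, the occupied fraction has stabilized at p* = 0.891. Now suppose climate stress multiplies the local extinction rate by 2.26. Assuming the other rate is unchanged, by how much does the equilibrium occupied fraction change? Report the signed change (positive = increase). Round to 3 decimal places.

-0.137

Balance c(1−p*) = e gives c = e/(1 − 0.89100) = 0.134/0.10900 = 1.22936.
New p* = 1 − e/c = 1 − 0.30284/1.22936 = 0.75366.
Δp* = 0.75366 − 0.89100 = -0.13734.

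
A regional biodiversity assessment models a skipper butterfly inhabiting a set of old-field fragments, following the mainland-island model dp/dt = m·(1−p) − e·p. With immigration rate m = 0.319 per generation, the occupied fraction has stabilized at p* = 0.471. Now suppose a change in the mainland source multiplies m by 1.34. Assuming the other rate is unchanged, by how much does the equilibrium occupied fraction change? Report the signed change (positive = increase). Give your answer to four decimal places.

Balance m(1−p*) = e·p* gives e = m(1−p*)/p* = 0.319×0.52900/0.47100 = 0.35828.
New p* = m/(m+e) = 0.42746/(0.42746+0.35828) = 0.54402.
Δp* = 0.54402 − 0.47100 = +0.07302.

0.0730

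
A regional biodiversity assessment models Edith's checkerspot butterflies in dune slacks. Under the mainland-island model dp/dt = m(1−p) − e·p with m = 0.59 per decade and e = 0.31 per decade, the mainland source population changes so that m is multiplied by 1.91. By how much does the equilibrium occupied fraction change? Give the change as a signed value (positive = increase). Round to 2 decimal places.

0.13

Before: p* = 0.59/(0.59+0.31) = 0.6556.
After: m = 1.1269, e = 0.31; p* = 1.1269/1.4369 = 0.7843.
Δp* = 0.7843 − 0.6556 = +0.1287.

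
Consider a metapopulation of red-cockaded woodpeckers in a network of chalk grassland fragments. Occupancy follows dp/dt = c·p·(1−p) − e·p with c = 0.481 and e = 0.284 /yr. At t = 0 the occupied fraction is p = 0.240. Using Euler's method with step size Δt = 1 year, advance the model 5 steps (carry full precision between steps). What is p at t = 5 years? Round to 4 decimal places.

0.3267

Update rule: p ← p + [c·p·(1−p) − e·p]·Δt with Δt = 1.
  1  |  dp/dt·Δt = +0.019574  |  p_1 = 0.259574
  2  |  dp/dt·Δt = +0.018727  |  p_2 = 0.278301
  3  |  dp/dt·Δt = +0.017571  |  p_3 = 0.295872
  4  |  dp/dt·Δt = +0.016180  |  p_4 = 0.312052
  5  |  dp/dt·Δt = +0.014636  |  p_5 = 0.326688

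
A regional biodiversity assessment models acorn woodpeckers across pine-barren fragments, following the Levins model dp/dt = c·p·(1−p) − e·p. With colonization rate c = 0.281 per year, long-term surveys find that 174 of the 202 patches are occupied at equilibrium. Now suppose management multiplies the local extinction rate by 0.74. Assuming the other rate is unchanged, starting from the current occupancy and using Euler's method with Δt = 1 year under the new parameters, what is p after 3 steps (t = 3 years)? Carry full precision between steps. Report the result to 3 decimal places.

Observed p* = 174/202 = 0.86139.
Balance c(1−p*) = e gives e = 0.281×(1 − 0.86139) = 0.03895.
Starting from p₀ = 0.86139; update p ← p + (dp/dt)·Δt with the new parameters.
t = 1: p = 0.86139 + (+0.00872) = 0.87011
t = 2: p = 0.87011 + (+0.00668) = 0.87679
t = 3: p = 0.87679 + (+0.00508) = 0.88187

0.882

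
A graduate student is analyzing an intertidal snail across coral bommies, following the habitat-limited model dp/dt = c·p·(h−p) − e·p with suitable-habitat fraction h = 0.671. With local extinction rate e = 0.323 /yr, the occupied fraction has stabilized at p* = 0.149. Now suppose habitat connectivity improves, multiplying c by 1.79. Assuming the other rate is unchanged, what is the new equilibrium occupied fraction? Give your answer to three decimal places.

0.379

Balance c(h−p*) = e gives c = e/(0.671 − 0.14900) = 0.323/0.52200 = 0.61877.
New p* = 0.671 − e/c = 0.671 − 0.32300/1.10760 = 0.37938.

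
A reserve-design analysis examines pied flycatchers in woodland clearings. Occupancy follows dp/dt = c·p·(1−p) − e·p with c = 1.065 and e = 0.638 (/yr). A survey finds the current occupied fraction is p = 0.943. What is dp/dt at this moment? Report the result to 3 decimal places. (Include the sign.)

-0.544

Colonization term: c·p·(1−p) = 1.065×0.943×0.0570 = 0.05724.
Extinction term: e·p = 0.60163.
dp/dt = 0.05724 − 0.60163 = -0.54439.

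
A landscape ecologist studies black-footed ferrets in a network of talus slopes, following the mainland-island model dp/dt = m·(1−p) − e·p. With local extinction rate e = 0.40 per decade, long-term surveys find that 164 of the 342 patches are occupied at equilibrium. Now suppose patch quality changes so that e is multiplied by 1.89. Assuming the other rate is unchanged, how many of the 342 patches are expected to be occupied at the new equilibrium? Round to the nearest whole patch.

112

Observed p* = 164/342 = 0.47953.
Balance m(1−p*) = e·p* gives m = e·p*/(1−p*) = 0.40×0.47953/0.52047 = 0.36854.
New p* = m/(m+e) = 0.36854/(0.36854+0.75600) = 0.32773.
Expected occupied = 342 × 0.32773 = 112.08 ≈ 112.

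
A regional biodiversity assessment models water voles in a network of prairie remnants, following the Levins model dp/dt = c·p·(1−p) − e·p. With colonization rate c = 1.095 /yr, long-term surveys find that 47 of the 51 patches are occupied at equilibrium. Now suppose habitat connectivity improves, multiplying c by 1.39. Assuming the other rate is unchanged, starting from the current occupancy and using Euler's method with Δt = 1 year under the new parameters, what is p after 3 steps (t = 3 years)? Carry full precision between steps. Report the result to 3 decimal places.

Observed p* = 47/51 = 0.92157.
Balance c(1−p*) = e gives e = 1.095×(1 − 0.92157) = 0.08588.
Starting from p₀ = 0.92157; update p ← p + (dp/dt)·Δt with the new parameters.
step 1: Δp = +0.03087, p = 0.95244
step 2: Δp = -0.01285, p = 0.93959
step 3: Δp = +0.00570, p = 0.94529

0.945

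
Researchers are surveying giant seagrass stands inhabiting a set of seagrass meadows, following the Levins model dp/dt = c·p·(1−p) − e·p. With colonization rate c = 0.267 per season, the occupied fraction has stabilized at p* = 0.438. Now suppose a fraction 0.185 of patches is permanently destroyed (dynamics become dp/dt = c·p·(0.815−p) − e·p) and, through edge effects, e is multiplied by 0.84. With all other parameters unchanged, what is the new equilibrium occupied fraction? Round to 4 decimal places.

Balance c(1−p*) = e gives e = 0.267×(1 − 0.43800) = 0.15005.
New p* = 0.815 − e/c = 0.815 − 0.12604/0.26700 = 0.34294.

0.3429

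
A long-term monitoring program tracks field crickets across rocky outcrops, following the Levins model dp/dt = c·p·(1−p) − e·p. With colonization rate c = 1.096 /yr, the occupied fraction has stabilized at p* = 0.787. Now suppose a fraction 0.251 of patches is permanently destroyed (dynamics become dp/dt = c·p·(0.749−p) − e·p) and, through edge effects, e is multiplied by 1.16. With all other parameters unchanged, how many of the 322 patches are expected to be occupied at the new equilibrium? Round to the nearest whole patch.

162

Balance c(1−p*) = e gives e = 1.096×(1 − 0.78700) = 0.23345.
New p* = 0.749 − e/c = 0.749 − 0.27080/1.09600 = 0.50192.
Expected occupied = 322 × 0.50192 = 161.62 ≈ 162.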